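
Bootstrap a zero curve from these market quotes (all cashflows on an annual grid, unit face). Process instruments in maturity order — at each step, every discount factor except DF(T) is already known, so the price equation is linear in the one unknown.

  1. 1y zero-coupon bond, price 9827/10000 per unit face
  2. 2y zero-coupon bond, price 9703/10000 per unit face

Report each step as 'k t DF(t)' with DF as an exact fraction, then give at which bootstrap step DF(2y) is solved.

step 1 [1y] zero: DF = P = 9827/10000 ≈ 0.982700
step 2 [2y] zero: DF = P = 9703/10000 ≈ 0.970300

1 1 9827/10000
2 2 9703/10000
DF(2y) is solved at step 2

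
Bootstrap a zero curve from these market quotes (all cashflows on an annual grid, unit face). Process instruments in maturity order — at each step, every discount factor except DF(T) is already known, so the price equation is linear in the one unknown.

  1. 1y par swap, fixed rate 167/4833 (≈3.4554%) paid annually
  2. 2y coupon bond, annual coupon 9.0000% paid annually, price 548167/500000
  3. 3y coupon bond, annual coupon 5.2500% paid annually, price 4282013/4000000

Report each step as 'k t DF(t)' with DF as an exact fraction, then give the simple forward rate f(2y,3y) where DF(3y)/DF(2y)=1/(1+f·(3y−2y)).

step 1 [1y] swap r/1=167/4833: DF=(1 − 167/4833·(0))/(1+167/4833) = 4833/5000 ≈ 0.966600
step 2 [2y] bond c/1=9/100: DF=(548167/500000 − 9/100·(0.966600))/(1+9/100) = 463/500 ≈ 0.926000
step 3 [3y] bond c/1=21/400: DF=(4282013/4000000 − 21/400·(0.966600+0.926000))/(1+21/400) = 9227/10000 ≈ 0.922700

1 1 4833/5000
2 2 463/500
3 3 9227/10000
f(2y,3y) = ((463/500)/(9227/10000) − 1)/(1) = 33/9227 ≈ 0.3576%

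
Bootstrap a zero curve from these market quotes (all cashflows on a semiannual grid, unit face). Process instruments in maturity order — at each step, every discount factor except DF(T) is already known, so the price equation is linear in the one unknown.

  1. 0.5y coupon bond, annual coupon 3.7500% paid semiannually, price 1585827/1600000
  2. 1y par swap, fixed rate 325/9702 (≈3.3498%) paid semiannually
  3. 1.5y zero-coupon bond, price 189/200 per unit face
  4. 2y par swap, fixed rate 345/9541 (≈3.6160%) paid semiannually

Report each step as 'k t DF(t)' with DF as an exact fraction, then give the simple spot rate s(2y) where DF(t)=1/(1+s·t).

1 1/2 9729/10000
2 1 387/400
3 3/2 189/200
4 2 931/1000
s(2y) = (1/(931/1000) − 1)/(2) = 69/1862 ≈ 3.7057%

step 1 [0.5y] bond c/2=3/160: DF=(1585827/1600000 − 3/160·(0))/(1+3/160) = 9729/10000 ≈ 0.972900
step 2 [1y] swap r/2=325/19404: DF=(1 − 325/19404·(0.972900))/(1+325/19404) = 387/400 ≈ 0.967500
step 3 [1.5y] zero: DF = P = 189/200 ≈ 0.945000
step 4 [2y] swap r/2=345/19082: DF=(1 − 345/19082·(0.972900+0.967500+0.945000))/(1+345/19082) = 931/1000 ≈ 0.931000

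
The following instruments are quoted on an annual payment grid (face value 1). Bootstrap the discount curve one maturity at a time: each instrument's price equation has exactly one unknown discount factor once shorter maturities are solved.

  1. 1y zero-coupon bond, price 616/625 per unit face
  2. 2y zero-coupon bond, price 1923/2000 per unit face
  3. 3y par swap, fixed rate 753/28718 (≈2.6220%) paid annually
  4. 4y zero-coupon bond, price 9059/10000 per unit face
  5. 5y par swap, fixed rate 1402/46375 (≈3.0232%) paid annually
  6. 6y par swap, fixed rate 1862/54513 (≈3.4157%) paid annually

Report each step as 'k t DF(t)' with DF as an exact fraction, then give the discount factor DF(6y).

1 1 616/625
2 2 1923/2000
3 3 9247/10000
4 4 9059/10000
5 5 4299/5000
6 6 4069/5000
DF(6y) = 4069/5000 ≈ 0.813800

step 1 [1y] zero: DF = P = 616/625 ≈ 0.985600
step 2 [2y] zero: DF = P = 1923/2000 ≈ 0.961500
step 3 [3y] swap r/1=753/28718: DF=(1 − 753/28718·(0.985600+0.961500))/(1+753/28718) = 9247/10000 ≈ 0.924700
step 4 [4y] zero: DF = P = 9059/10000 ≈ 0.905900
step 5 [5y] swap r/1=1402/46375: DF=(1 − 1402/46375·(0.985600+0.961500+0.924700+0.905900))/(1+1402/46375) = 4299/5000 ≈ 0.859800
step 6 [6y] swap r/1=1862/54513: DF=(1 − 1862/54513·(0.985600+0.961500+0.924700+0.905900+0.859800))/(1+1862/54513) = 4069/5000 ≈ 0.813800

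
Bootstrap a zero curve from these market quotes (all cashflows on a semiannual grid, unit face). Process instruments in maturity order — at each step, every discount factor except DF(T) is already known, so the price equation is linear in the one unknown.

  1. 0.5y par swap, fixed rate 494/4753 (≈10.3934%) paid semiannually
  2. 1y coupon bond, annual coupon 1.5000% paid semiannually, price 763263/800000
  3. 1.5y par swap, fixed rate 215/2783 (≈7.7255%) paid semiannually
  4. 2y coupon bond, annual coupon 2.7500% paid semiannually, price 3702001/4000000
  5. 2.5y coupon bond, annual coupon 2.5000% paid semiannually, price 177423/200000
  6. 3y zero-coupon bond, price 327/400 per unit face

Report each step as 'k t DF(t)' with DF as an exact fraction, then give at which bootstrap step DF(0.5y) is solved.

1 1/2 4753/5000
2 1 9399/10000
3 3/2 357/400
4 2 547/625
5 5/2 831/1000
6 3 327/400
DF(0.5y) is solved at step 1

step 1 [0.5y] swap r/2=247/4753: DF=(1 − 247/4753·(0))/(1+247/4753) = 4753/5000 ≈ 0.950600
step 2 [1y] bond c/2=3/400: DF=(763263/800000 − 3/400·(0.950600))/(1+3/400) = 9399/10000 ≈ 0.939900
step 3 [1.5y] swap r/2=215/5566: DF=(1 − 215/5566·(0.950600+0.939900))/(1+215/5566) = 357/400 ≈ 0.892500
step 4 [2y] bond c/2=11/800: DF=(3702001/4000000 − 11/800·(0.950600+0.939900+0.892500))/(1+11/800) = 547/625 ≈ 0.875200
step 5 [2.5y] bond c/2=1/80: DF=(177423/200000 − 1/80·(0.950600+0.939900+0.892500+0.875200))/(1+1/80) = 831/1000 ≈ 0.831000
step 6 [3y] zero: DF = P = 327/400 ≈ 0.817500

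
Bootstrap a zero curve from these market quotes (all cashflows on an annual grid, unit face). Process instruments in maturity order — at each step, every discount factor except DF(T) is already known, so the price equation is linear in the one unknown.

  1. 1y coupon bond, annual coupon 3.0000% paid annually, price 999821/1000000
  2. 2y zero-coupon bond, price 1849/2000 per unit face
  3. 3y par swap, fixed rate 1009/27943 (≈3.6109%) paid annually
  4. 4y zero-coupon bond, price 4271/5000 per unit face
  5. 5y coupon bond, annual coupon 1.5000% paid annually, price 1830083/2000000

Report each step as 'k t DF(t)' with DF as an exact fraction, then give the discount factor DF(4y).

step 1 [1y] bond c/1=3/100: DF=(999821/1000000 − 3/100·(0))/(1+3/100) = 9707/10000 ≈ 0.970700
step 2 [2y] zero: DF = P = 1849/2000 ≈ 0.924500
step 3 [3y] swap r/1=1009/27943: DF=(1 − 1009/27943·(0.970700+0.924500))/(1+1009/27943) = 8991/10000 ≈ 0.899100
step 4 [4y] zero: DF = P = 4271/5000 ≈ 0.854200
step 5 [5y] bond c/1=3/200: DF=(1830083/2000000 − 3/200·(0.970700+0.924500+0.899100+0.854200))/(1+3/200) = 2119/2500 ≈ 0.847600

1 1 9707/10000
2 2 1849/2000
3 3 8991/10000
4 4 4271/5000
5 5 2119/2500
DF(4y) = 4271/5000 ≈ 0.854200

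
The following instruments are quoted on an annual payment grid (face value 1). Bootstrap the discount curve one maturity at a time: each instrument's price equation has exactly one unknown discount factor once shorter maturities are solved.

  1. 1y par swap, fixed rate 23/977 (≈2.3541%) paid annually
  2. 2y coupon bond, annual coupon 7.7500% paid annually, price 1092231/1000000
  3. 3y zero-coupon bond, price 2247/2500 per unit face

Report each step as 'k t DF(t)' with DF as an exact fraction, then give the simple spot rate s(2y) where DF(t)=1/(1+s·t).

1 1 977/1000
2 2 4717/5000
3 3 2247/2500
s(2y) = (1/(4717/5000) − 1)/(2) = 283/9434 ≈ 2.9998%

step 1 [1y] swap r/1=23/977: DF=(1 − 23/977·(0))/(1+23/977) = 977/1000 ≈ 0.977000
step 2 [2y] bond c/1=31/400: DF=(1092231/1000000 − 31/400·(0.977000))/(1+31/400) = 4717/5000 ≈ 0.943400
step 3 [3y] zero: DF = P = 2247/2500 ≈ 0.898800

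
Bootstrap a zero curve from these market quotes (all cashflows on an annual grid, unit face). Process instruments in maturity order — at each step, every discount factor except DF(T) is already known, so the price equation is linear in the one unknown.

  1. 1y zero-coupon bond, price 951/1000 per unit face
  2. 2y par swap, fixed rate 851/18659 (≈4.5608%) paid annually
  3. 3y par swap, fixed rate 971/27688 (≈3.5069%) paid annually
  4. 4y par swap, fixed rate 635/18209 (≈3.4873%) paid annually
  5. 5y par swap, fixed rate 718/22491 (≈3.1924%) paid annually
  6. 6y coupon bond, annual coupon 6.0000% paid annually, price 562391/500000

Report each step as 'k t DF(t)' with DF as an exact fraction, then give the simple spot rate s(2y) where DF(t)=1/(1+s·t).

1 1 951/1000
2 2 9149/10000
3 3 9029/10000
4 4 873/1000
5 5 2141/2500
6 6 1613/2000
s(2y) = (1/(9149/10000) − 1)/(2) = 851/18298 ≈ 4.6508%

step 1 [1y] zero: DF = P = 951/1000 ≈ 0.951000
step 2 [2y] swap r/1=851/18659: DF=(1 − 851/18659·(0.951000))/(1+851/18659) = 9149/10000 ≈ 0.914900
step 3 [3y] swap r/1=971/27688: DF=(1 − 971/27688·(0.951000+0.914900))/(1+971/27688) = 9029/10000 ≈ 0.902900
step 4 [4y] swap r/1=635/18209: DF=(1 − 635/18209·(0.951000+0.914900+0.902900))/(1+635/18209) = 873/1000 ≈ 0.873000
step 5 [5y] swap r/1=718/22491: DF=(1 − 718/22491·(0.951000+0.914900+0.902900+0.873000))/(1+718/22491) = 2141/2500 ≈ 0.856400
step 6 [6y] bond c/1=3/50: DF=(562391/500000 − 3/50·(0.951000+0.914900+0.902900+0.873000+0.856400))/(1+3/50) = 1613/2000 ≈ 0.806500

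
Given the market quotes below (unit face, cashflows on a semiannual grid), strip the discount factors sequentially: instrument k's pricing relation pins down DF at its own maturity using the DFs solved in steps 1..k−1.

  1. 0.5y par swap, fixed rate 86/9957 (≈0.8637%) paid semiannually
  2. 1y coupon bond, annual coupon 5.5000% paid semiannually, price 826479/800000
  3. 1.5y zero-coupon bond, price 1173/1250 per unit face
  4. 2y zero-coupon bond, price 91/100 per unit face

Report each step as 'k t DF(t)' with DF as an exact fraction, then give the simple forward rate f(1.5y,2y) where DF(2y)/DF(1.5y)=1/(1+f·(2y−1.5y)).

1 1/2 9957/10000
2 1 2447/2500
3 3/2 1173/1250
4 2 91/100
f(1.5y,2y) = ((1173/1250)/(91/100) − 1)/(1/2) = 142/2275 ≈ 6.2418%

step 1 [0.5y] swap r/2=43/9957: DF=(1 − 43/9957·(0))/(1+43/9957) = 9957/10000 ≈ 0.995700
step 2 [1y] bond c/2=11/400: DF=(826479/800000 − 11/400·(0.995700))/(1+11/400) = 2447/2500 ≈ 0.978800
step 3 [1.5y] zero: DF = P = 1173/1250 ≈ 0.938400
step 4 [2y] zero: DF = P = 91/100 ≈ 0.910000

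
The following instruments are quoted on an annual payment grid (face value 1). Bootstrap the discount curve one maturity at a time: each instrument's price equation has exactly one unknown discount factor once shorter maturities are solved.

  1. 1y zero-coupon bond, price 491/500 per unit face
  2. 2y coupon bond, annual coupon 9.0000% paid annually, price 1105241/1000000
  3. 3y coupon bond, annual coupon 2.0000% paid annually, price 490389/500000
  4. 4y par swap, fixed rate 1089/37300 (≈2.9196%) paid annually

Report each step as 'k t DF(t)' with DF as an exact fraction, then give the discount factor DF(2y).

1 1 491/500
2 2 9329/10000
3 3 231/250
4 4 8911/10000
DF(2y) = 9329/10000 ≈ 0.932900

step 1 [1y] zero: DF = P = 491/500 ≈ 0.982000
step 2 [2y] bond c/1=9/100: DF=(1105241/1000000 − 9/100·(0.982000))/(1+9/100) = 9329/10000 ≈ 0.932900
step 3 [3y] bond c/1=1/50: DF=(490389/500000 − 1/50·(0.982000+0.932900))/(1+1/50) = 231/250 ≈ 0.924000
step 4 [4y] swap r/1=1089/37300: DF=(1 − 1089/37300·(0.982000+0.932900+0.924000))/(1+1089/37300) = 8911/10000 ≈ 0.891100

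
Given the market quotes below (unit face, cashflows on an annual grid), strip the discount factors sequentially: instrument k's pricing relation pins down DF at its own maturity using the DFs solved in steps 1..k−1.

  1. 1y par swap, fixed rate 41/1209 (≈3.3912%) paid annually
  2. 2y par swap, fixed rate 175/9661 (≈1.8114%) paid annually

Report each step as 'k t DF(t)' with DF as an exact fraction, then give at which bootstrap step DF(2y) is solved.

1 1 1209/1250
2 2 193/200
DF(2y) is solved at step 2

step 1 [1y] swap r/1=41/1209: DF=(1 − 41/1209·(0))/(1+41/1209) = 1209/1250 ≈ 0.967200
step 2 [2y] swap r/1=175/9661: DF=(1 − 175/9661·(0.967200))/(1+175/9661) = 193/200 ≈ 0.965000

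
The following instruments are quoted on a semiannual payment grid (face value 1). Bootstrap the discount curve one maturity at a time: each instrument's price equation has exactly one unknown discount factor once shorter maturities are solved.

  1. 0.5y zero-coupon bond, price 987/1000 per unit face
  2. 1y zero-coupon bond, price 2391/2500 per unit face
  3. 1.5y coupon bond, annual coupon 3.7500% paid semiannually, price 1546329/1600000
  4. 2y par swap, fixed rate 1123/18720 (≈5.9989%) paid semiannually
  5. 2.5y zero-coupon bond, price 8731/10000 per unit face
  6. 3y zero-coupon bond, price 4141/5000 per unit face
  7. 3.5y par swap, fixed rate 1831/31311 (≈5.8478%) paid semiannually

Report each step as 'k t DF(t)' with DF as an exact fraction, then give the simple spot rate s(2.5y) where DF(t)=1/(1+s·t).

step 1 [0.5y] zero: DF = P = 987/1000 ≈ 0.987000
step 2 [1y] zero: DF = P = 2391/2500 ≈ 0.956400
step 3 [1.5y] bond c/2=3/160: DF=(1546329/1600000 − 3/160·(0.987000+0.956400))/(1+3/160) = 9129/10000 ≈ 0.912900
step 4 [2y] swap r/2=1123/37440: DF=(1 − 1123/37440·(0.987000+0.956400+0.912900))/(1+1123/37440) = 8877/10000 ≈ 0.887700
step 5 [2.5y] zero: DF = P = 8731/10000 ≈ 0.873100
step 6 [3y] zero: DF = P = 4141/5000 ≈ 0.828200
step 7 [3.5y] swap r/2=1831/62622: DF=(1 − 1831/62622·(0.987000+0.956400+0.912900+0.887700+0.873100+0.828200))/(1+1831/62622) = 8169/10000 ≈ 0.816900

1 1/2 987/1000
2 1 2391/2500
3 3/2 9129/10000
4 2 8877/10000
5 5/2 8731/10000
6 3 4141/5000
7 7/2 8169/10000
s(2.5y) = (1/(8731/10000) − 1)/(5/2) = 2538/43655 ≈ 5.8138%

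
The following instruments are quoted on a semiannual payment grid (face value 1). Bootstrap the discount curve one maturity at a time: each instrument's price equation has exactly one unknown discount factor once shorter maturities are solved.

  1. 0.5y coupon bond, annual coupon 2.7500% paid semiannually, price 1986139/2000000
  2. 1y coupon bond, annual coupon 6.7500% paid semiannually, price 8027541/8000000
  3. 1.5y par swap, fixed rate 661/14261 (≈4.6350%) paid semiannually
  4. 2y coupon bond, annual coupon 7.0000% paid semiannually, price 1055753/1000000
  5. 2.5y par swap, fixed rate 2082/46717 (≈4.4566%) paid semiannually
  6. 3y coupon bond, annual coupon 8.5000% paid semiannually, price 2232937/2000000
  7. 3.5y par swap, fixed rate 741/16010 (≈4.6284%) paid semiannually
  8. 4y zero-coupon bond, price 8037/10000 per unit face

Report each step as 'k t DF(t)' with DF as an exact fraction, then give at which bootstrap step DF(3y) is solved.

1 1/2 2449/2500
2 1 9387/10000
3 3/2 9339/10000
4 2 2309/2500
5 5/2 8959/10000
6 3 1761/2000
7 7/2 4259/5000
8 4 8037/10000
DF(3y) is solved at step 6

step 1 [0.5y] bond c/2=11/800: DF=(1986139/2000000 − 11/800·(0))/(1+11/800) = 2449/2500 ≈ 0.979600
step 2 [1y] bond c/2=27/800: DF=(8027541/8000000 − 27/800·(0.979600))/(1+27/800) = 9387/10000 ≈ 0.938700
step 3 [1.5y] swap r/2=661/28522: DF=(1 − 661/28522·(0.979600+0.938700))/(1+661/28522) = 9339/10000 ≈ 0.933900
step 4 [2y] bond c/2=7/200: DF=(1055753/1000000 − 7/200·(0.979600+0.938700+0.933900))/(1+7/200) = 2309/2500 ≈ 0.923600
step 5 [2.5y] swap r/2=1041/46717: DF=(1 − 1041/46717·(0.979600+0.938700+0.933900+0.923600))/(1+1041/46717) = 8959/10000 ≈ 0.895900
step 6 [3y] bond c/2=17/400: DF=(2232937/2000000 − 17/400·(0.979600+0.938700+0.933900+0.923600+0.895900))/(1+17/400) = 1761/2000 ≈ 0.880500
step 7 [3.5y] swap r/2=741/32020: DF=(1 − 741/32020·(0.979600+0.938700+0.933900+0.923600+0.895900+0.880500))/(1+741/32020) = 4259/5000 ≈ 0.851800
step 8 [4y] zero: DF = P = 8037/10000 ≈ 0.803700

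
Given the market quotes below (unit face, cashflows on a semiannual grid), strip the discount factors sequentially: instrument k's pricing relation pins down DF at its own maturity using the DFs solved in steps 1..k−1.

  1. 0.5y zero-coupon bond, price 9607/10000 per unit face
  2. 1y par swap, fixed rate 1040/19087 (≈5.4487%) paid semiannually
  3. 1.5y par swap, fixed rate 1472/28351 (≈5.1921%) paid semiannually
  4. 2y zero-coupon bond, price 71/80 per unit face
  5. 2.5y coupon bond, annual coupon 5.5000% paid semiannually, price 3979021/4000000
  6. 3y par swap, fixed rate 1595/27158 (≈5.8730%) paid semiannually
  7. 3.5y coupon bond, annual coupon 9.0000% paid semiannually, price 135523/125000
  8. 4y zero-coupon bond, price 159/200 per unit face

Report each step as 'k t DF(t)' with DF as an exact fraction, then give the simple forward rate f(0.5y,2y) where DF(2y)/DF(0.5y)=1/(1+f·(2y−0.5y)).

step 1 [0.5y] zero: DF = P = 9607/10000 ≈ 0.960700
step 2 [1y] swap r/2=520/19087: DF=(1 − 520/19087·(0.960700))/(1+520/19087) = 237/250 ≈ 0.948000
step 3 [1.5y] swap r/2=736/28351: DF=(1 − 736/28351·(0.960700+0.948000))/(1+736/28351) = 579/625 ≈ 0.926400
step 4 [2y] zero: DF = P = 71/80 ≈ 0.887500
step 5 [2.5y] bond c/2=11/400: DF=(3979021/4000000 − 11/400·(0.960700+0.948000+0.926400+0.887500))/(1+11/400) = 1737/2000 ≈ 0.868500
step 6 [3y] swap r/2=1595/54316: DF=(1 − 1595/54316·(0.960700+0.948000+0.926400+0.887500+0.868500))/(1+1595/54316) = 1681/2000 ≈ 0.840500
step 7 [3.5y] bond c/2=9/200: DF=(135523/125000 − 9/200·(0.960700+0.948000+0.926400+0.887500+0.868500+0.840500))/(1+9/200) = 2009/2500 ≈ 0.803600
step 8 [4y] zero: DF = P = 159/200 ≈ 0.795000

1 1/2 9607/10000
2 1 237/250
3 3/2 579/625
4 2 71/80
5 5/2 1737/2000
6 3 1681/2000
7 7/2 2009/2500
8 4 159/200
f(0.5y,2y) = ((9607/10000)/(71/80) − 1)/(3/2) = 488/8875 ≈ 5.4986%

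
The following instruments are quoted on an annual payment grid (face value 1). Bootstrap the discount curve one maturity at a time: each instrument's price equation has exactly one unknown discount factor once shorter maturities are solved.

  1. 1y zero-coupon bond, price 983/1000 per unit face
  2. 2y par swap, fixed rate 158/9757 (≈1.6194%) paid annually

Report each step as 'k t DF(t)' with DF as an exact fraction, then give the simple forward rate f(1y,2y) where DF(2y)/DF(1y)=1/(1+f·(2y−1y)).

1 1 983/1000
2 2 2421/2500
f(1y,2y) = ((983/1000)/(2421/2500) − 1)/(1) = 73/4842 ≈ 1.5076%

step 1 [1y] zero: DF = P = 983/1000 ≈ 0.983000
step 2 [2y] swap r/1=158/9757: DF=(1 − 158/9757·(0.983000))/(1+158/9757) = 2421/2500 ≈ 0.968400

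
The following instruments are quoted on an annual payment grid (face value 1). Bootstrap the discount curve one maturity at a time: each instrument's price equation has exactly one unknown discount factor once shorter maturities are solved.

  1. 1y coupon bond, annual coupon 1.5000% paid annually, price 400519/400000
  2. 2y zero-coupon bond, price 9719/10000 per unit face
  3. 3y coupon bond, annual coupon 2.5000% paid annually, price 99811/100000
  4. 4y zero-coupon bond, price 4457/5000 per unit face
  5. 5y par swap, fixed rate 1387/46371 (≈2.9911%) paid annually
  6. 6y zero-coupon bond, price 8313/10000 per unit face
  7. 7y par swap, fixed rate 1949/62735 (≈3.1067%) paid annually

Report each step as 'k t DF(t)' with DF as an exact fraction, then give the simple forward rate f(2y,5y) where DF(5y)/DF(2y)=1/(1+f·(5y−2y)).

step 1 [1y] bond c/1=3/200: DF=(400519/400000 − 3/200·(0))/(1+3/200) = 1973/2000 ≈ 0.986500
step 2 [2y] zero: DF = P = 9719/10000 ≈ 0.971900
step 3 [3y] bond c/1=1/40: DF=(99811/100000 − 1/40·(0.986500+0.971900))/(1+1/40) = 463/500 ≈ 0.926000
step 4 [4y] zero: DF = P = 4457/5000 ≈ 0.891400
step 5 [5y] swap r/1=1387/46371: DF=(1 − 1387/46371·(0.986500+0.971900+0.926000+0.891400))/(1+1387/46371) = 8613/10000 ≈ 0.861300
step 6 [6y] zero: DF = P = 8313/10000 ≈ 0.831300
step 7 [7y] swap r/1=1949/62735: DF=(1 − 1949/62735·(0.986500+0.971900+0.926000+0.891400+0.861300+0.831300))/(1+1949/62735) = 8051/10000 ≈ 0.805100

1 1 1973/2000
2 2 9719/10000
3 3 463/500
4 4 4457/5000
5 5 8613/10000
6 6 8313/10000
7 7 8051/10000
f(2y,5y) = ((9719/10000)/(8613/10000) − 1)/(3) = 1106/25839 ≈ 4.2804%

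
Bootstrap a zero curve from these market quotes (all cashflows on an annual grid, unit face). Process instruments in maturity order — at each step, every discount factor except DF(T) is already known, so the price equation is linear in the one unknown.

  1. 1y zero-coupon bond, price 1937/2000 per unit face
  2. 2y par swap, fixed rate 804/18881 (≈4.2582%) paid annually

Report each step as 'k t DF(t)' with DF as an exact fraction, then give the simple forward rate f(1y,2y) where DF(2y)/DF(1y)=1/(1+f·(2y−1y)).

step 1 [1y] zero: DF = P = 1937/2000 ≈ 0.968500
step 2 [2y] swap r/1=804/18881: DF=(1 − 804/18881·(0.968500))/(1+804/18881) = 2299/2500 ≈ 0.919600

1 1 1937/2000
2 2 2299/2500
f(1y,2y) = ((1937/2000)/(2299/2500) − 1)/(1) = 489/9196 ≈ 5.3175%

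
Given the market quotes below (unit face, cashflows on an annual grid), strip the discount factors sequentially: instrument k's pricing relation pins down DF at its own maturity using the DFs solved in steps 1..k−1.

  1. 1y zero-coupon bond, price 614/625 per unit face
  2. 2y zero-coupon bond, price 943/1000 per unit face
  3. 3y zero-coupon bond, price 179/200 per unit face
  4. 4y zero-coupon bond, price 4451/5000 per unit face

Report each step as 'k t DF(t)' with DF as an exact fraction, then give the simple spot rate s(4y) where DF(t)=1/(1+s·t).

step 1 [1y] zero: DF = P = 614/625 ≈ 0.982400
step 2 [2y] zero: DF = P = 943/1000 ≈ 0.943000
step 3 [3y] zero: DF = P = 179/200 ≈ 0.895000
step 4 [4y] zero: DF = P = 4451/5000 ≈ 0.890200

1 1 614/625
2 2 943/1000
3 3 179/200
4 4 4451/5000
s(4y) = (1/(4451/5000) − 1)/(4) = 549/17804 ≈ 3.0836%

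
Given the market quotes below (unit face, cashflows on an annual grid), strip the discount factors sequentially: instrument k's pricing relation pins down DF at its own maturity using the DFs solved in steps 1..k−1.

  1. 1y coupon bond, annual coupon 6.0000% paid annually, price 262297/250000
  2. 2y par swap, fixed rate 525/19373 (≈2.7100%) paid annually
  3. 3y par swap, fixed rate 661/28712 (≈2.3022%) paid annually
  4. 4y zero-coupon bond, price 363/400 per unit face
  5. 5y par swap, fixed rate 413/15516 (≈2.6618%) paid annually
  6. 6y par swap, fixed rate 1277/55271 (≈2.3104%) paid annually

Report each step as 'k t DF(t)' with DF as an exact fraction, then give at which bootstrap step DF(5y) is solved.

1 1 4949/5000
2 2 379/400
3 3 9339/10000
4 4 363/400
5 5 8761/10000
6 6 8723/10000
DF(5y) is solved at step 5

step 1 [1y] bond c/1=3/50: DF=(262297/250000 − 3/50·(0))/(1+3/50) = 4949/5000 ≈ 0.989800
step 2 [2y] swap r/1=525/19373: DF=(1 − 525/19373·(0.989800))/(1+525/19373) = 379/400 ≈ 0.947500
step 3 [3y] swap r/1=661/28712: DF=(1 − 661/28712·(0.989800+0.947500))/(1+661/28712) = 9339/10000 ≈ 0.933900
step 4 [4y] zero: DF = P = 363/400 ≈ 0.907500
step 5 [5y] swap r/1=413/15516: DF=(1 − 413/15516·(0.989800+0.947500+0.933900+0.907500))/(1+413/15516) = 8761/10000 ≈ 0.876100
step 6 [6y] swap r/1=1277/55271: DF=(1 − 1277/55271·(0.989800+0.947500+0.933900+0.907500+0.876100))/(1+1277/55271) = 8723/10000 ≈ 0.872300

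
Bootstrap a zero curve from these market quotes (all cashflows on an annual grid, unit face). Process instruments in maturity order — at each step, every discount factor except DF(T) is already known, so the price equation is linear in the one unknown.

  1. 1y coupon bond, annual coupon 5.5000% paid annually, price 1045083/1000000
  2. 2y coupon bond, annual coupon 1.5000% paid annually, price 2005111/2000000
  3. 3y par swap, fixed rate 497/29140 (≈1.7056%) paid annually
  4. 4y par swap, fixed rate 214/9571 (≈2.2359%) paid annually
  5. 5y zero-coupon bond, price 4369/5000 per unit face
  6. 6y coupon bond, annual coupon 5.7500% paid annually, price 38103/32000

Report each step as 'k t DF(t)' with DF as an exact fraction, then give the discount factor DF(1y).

1 1 4953/5000
2 2 9731/10000
3 3 9503/10000
4 4 1143/1250
5 5 4369/5000
6 6 8703/10000
DF(1y) = 4953/5000 ≈ 0.990600

step 1 [1y] bond c/1=11/200: DF=(1045083/1000000 − 11/200·(0))/(1+11/200) = 4953/5000 ≈ 0.990600
step 2 [2y] bond c/1=3/200: DF=(2005111/2000000 − 3/200·(0.990600))/(1+3/200) = 9731/10000 ≈ 0.973100
step 3 [3y] swap r/1=497/29140: DF=(1 − 497/29140·(0.990600+0.973100))/(1+497/29140) = 9503/10000 ≈ 0.950300
step 4 [4y] swap r/1=214/9571: DF=(1 − 214/9571·(0.990600+0.973100+0.950300))/(1+214/9571) = 1143/1250 ≈ 0.914400
step 5 [5y] zero: DF = P = 4369/5000 ≈ 0.873800
step 6 [6y] bond c/1=23/400: DF=(38103/32000 − 23/400·(0.990600+0.973100+0.950300+0.914400+0.873800))/(1+23/400) = 8703/10000 ≈ 0.870300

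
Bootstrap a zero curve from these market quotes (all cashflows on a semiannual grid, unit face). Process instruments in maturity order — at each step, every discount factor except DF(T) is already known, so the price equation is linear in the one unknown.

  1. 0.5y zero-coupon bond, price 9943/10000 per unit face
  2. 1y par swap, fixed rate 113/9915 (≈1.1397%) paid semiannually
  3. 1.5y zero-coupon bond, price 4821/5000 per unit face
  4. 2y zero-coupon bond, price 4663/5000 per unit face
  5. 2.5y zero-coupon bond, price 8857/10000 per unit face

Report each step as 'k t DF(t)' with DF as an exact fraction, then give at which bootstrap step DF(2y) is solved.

1 1/2 9943/10000
2 1 9887/10000
3 3/2 4821/5000
4 2 4663/5000
5 5/2 8857/10000
DF(2y) is solved at step 4

step 1 [0.5y] zero: DF = P = 9943/10000 ≈ 0.994300
step 2 [1y] swap r/2=113/19830: DF=(1 − 113/19830·(0.994300))/(1+113/19830) = 9887/10000 ≈ 0.988700
step 3 [1.5y] zero: DF = P = 4821/5000 ≈ 0.964200
step 4 [2y] zero: DF = P = 4663/5000 ≈ 0.932600
step 5 [2.5y] zero: DF = P = 8857/10000 ≈ 0.885700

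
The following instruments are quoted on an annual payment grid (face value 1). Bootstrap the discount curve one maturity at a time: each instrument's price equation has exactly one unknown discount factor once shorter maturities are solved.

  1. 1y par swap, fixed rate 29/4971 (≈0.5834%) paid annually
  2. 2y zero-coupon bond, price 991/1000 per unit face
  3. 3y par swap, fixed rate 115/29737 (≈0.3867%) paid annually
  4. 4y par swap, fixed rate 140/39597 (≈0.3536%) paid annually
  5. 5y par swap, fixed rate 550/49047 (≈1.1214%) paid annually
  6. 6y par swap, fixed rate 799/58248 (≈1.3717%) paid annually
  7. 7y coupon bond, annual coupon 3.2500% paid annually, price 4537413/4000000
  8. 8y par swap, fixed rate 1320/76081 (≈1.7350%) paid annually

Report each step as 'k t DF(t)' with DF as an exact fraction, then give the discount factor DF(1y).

step 1 [1y] swap r/1=29/4971: DF=(1 − 29/4971·(0))/(1+29/4971) = 4971/5000 ≈ 0.994200
step 2 [2y] zero: DF = P = 991/1000 ≈ 0.991000
step 3 [3y] swap r/1=115/29737: DF=(1 − 115/29737·(0.994200+0.991000))/(1+115/29737) = 1977/2000 ≈ 0.988500
step 4 [4y] swap r/1=140/39597: DF=(1 − 140/39597·(0.994200+0.991000+0.988500))/(1+140/39597) = 493/500 ≈ 0.986000
step 5 [5y] swap r/1=550/49047: DF=(1 − 550/49047·(0.994200+0.991000+0.988500+0.986000))/(1+550/49047) = 189/200 ≈ 0.945000
step 6 [6y] swap r/1=799/58248: DF=(1 − 799/58248·(0.994200+0.991000+0.988500+0.986000+0.945000))/(1+799/58248) = 9201/10000 ≈ 0.920100
step 7 [7y] bond c/1=13/400: DF=(4537413/4000000 − 13/400·(0.994200+0.991000+0.988500+0.986000+0.945000+0.920100))/(1+13/400) = 9153/10000 ≈ 0.915300
step 8 [8y] swap r/1=1320/76081: DF=(1 − 1320/76081·(0.994200+0.991000+0.988500+0.986000+0.945000+0.920100+0.915300))/(1+1320/76081) = 217/250 ≈ 0.868000

1 1 4971/5000
2 2 991/1000
3 3 1977/2000
4 4 493/500
5 5 189/200
6 6 9201/10000
7 7 9153/10000
8 8 217/250
DF(1y) = 4971/5000 ≈ 0.994200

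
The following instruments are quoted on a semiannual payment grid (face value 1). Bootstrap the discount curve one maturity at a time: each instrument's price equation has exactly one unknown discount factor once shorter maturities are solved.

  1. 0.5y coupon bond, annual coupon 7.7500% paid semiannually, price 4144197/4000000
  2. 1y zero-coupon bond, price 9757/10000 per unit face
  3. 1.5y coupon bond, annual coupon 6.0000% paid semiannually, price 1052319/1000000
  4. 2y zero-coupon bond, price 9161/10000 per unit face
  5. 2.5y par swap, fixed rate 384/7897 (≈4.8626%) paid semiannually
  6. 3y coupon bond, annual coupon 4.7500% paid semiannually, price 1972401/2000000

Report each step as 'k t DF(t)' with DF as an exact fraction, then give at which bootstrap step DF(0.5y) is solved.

1 1/2 4987/5000
2 1 9757/10000
3 3/2 4821/5000
4 2 9161/10000
5 5/2 553/625
6 3 4267/5000
DF(0.5y) is solved at step 1

step 1 [0.5y] bond c/2=31/800: DF=(4144197/4000000 − 31/800·(0))/(1+31/800) = 4987/5000 ≈ 0.997400
step 2 [1y] zero: DF = P = 9757/10000 ≈ 0.975700
step 3 [1.5y] bond c/2=3/100: DF=(1052319/1000000 − 3/100·(0.997400+0.975700))/(1+3/100) = 4821/5000 ≈ 0.964200
step 4 [2y] zero: DF = P = 9161/10000 ≈ 0.916100
step 5 [2.5y] swap r/2=192/7897: DF=(1 − 192/7897·(0.997400+0.975700+0.964200+0.916100))/(1+192/7897) = 553/625 ≈ 0.884800
step 6 [3y] bond c/2=19/800: DF=(1972401/2000000 − 19/800·(0.997400+0.975700+0.964200+0.916100+0.884800))/(1+19/800) = 4267/5000 ≈ 0.853400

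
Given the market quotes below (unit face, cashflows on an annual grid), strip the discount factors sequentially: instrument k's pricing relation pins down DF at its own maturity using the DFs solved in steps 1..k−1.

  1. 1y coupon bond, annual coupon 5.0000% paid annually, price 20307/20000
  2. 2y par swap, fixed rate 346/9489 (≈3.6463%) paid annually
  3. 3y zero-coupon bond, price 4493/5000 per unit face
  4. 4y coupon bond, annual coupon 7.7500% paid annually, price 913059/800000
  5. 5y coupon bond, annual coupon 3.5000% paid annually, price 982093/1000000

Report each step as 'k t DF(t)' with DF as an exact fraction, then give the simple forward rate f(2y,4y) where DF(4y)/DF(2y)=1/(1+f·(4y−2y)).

step 1 [1y] bond c/1=1/20: DF=(20307/20000 − 1/20·(0))/(1+1/20) = 967/1000 ≈ 0.967000
step 2 [2y] swap r/1=346/9489: DF=(1 − 346/9489·(0.967000))/(1+346/9489) = 2327/2500 ≈ 0.930800
step 3 [3y] zero: DF = P = 4493/5000 ≈ 0.898600
step 4 [4y] bond c/1=31/400: DF=(913059/800000 − 31/400·(0.967000+0.930800+0.898600))/(1+31/400) = 8581/10000 ≈ 0.858100
step 5 [5y] bond c/1=7/200: DF=(982093/1000000 − 7/200·(0.967000+0.930800+0.898600+0.858100))/(1+7/200) = 8253/10000 ≈ 0.825300

1 1 967/1000
2 2 2327/2500
3 3 4493/5000
4 4 8581/10000
5 5 8253/10000
f(2y,4y) = ((2327/2500)/(8581/10000) − 1)/(2) = 727/17162 ≈ 4.2361%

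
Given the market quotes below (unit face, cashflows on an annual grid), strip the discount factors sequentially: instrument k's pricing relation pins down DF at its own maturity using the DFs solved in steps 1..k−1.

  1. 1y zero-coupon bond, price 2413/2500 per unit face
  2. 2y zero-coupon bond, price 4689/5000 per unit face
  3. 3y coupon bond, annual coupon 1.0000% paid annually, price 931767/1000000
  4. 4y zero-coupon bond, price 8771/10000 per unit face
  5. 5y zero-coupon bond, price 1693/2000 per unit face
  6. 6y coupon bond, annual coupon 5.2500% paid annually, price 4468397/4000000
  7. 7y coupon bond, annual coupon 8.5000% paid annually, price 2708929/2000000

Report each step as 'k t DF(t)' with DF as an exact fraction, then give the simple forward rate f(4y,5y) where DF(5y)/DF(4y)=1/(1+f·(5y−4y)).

1 1 2413/2500
2 2 4689/5000
3 3 9037/10000
4 4 8771/10000
5 5 1693/2000
6 6 4177/5000
7 7 207/250
f(4y,5y) = ((8771/10000)/(1693/2000) − 1)/(1) = 306/8465 ≈ 3.6149%

step 1 [1y] zero: DF = P = 2413/2500 ≈ 0.965200
step 2 [2y] zero: DF = P = 4689/5000 ≈ 0.937800
step 3 [3y] bond c/1=1/100: DF=(931767/1000000 − 1/100·(0.965200+0.937800))/(1+1/100) = 9037/10000 ≈ 0.903700
step 4 [4y] zero: DF = P = 8771/10000 ≈ 0.877100
step 5 [5y] zero: DF = P = 1693/2000 ≈ 0.846500
step 6 [6y] bond c/1=21/400: DF=(4468397/4000000 − 21/400·(0.965200+0.937800+0.903700+0.877100+0.846500))/(1+21/400) = 4177/5000 ≈ 0.835400
step 7 [7y] bond c/1=17/200: DF=(2708929/2000000 − 17/200·(0.965200+0.937800+0.903700+0.877100+0.846500+0.835400))/(1+17/200) = 207/250 ≈ 0.828000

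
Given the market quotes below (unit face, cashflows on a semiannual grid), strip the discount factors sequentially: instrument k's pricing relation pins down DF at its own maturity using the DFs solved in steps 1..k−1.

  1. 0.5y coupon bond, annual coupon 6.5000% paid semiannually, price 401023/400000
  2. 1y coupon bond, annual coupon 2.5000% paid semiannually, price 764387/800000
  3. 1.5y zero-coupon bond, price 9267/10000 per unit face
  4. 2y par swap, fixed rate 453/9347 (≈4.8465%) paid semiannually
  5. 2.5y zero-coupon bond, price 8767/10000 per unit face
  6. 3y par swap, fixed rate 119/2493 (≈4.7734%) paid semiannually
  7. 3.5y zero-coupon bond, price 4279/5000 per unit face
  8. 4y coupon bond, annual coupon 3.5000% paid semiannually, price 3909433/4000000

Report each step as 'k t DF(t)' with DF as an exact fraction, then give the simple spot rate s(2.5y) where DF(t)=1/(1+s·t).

1 1/2 971/1000
2 1 9317/10000
3 3/2 9267/10000
4 2 4547/5000
5 5/2 8767/10000
6 3 8691/10000
7 7/2 4279/5000
8 4 1703/2000
s(2.5y) = (1/(8767/10000) − 1)/(5/2) = 2466/43835 ≈ 5.6256%

step 1 [0.5y] bond c/2=13/400: DF=(401023/400000 − 13/400·(0))/(1+13/400) = 971/1000 ≈ 0.971000
step 2 [1y] bond c/2=1/80: DF=(764387/800000 − 1/80·(0.971000))/(1+1/80) = 9317/10000 ≈ 0.931700
step 3 [1.5y] zero: DF = P = 9267/10000 ≈ 0.926700
step 4 [2y] swap r/2=453/18694: DF=(1 − 453/18694·(0.971000+0.931700+0.926700))/(1+453/18694) = 4547/5000 ≈ 0.909400
step 5 [2.5y] zero: DF = P = 8767/10000 ≈ 0.876700
step 6 [3y] swap r/2=119/4986: DF=(1 − 119/4986·(0.971000+0.931700+0.926700+0.909400+0.876700))/(1+119/4986) = 8691/10000 ≈ 0.869100
step 7 [3.5y] zero: DF = P = 4279/5000 ≈ 0.855800
step 8 [4y] bond c/2=7/400: DF=(3909433/4000000 − 7/400·(0.971000+0.931700+0.926700+0.909400+0.876700+0.869100+0.855800))/(1+7/400) = 1703/2000 ≈ 0.851500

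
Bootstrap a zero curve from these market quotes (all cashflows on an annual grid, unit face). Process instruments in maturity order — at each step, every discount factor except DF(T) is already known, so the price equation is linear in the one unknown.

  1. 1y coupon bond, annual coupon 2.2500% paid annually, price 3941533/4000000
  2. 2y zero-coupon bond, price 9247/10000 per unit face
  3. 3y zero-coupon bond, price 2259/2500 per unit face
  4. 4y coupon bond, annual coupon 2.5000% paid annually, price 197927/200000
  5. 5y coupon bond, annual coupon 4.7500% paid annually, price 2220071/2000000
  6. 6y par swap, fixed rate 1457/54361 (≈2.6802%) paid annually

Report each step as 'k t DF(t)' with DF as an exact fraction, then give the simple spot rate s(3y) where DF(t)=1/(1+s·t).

step 1 [1y] bond c/1=9/400: DF=(3941533/4000000 − 9/400·(0))/(1+9/400) = 9637/10000 ≈ 0.963700
step 2 [2y] zero: DF = P = 9247/10000 ≈ 0.924700
step 3 [3y] zero: DF = P = 2259/2500 ≈ 0.903600
step 4 [4y] bond c/1=1/40: DF=(197927/200000 − 1/40·(0.963700+0.924700+0.903600))/(1+1/40) = 4487/5000 ≈ 0.897400
step 5 [5y] bond c/1=19/400: DF=(2220071/2000000 − 19/400·(0.963700+0.924700+0.903600+0.897400))/(1+19/400) = 2231/2500 ≈ 0.892400
step 6 [6y] swap r/1=1457/54361: DF=(1 − 1457/54361·(0.963700+0.924700+0.903600+0.897400+0.892400))/(1+1457/54361) = 8543/10000 ≈ 0.854300

1 1 9637/10000
2 2 9247/10000
3 3 2259/2500
4 4 4487/5000
5 5 2231/2500
6 6 8543/10000
s(3y) = (1/(2259/2500) − 1)/(3) = 241/6777 ≈ 3.5561%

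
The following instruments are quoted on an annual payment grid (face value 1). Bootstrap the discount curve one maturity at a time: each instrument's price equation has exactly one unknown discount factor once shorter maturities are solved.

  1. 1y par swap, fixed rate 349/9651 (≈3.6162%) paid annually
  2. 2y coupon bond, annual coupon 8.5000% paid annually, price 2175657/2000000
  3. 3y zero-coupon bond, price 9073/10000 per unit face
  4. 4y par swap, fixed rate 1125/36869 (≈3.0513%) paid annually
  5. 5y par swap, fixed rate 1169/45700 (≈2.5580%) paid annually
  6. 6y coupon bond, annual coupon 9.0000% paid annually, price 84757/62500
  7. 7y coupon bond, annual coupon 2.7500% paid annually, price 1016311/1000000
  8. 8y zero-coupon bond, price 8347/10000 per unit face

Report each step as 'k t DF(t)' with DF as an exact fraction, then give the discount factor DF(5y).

step 1 [1y] swap r/1=349/9651: DF=(1 − 349/9651·(0))/(1+349/9651) = 9651/10000 ≈ 0.965100
step 2 [2y] bond c/1=17/200: DF=(2175657/2000000 − 17/200·(0.965100))/(1+17/200) = 927/1000 ≈ 0.927000
step 3 [3y] zero: DF = P = 9073/10000 ≈ 0.907300
step 4 [4y] swap r/1=1125/36869: DF=(1 − 1125/36869·(0.965100+0.927000+0.907300))/(1+1125/36869) = 71/80 ≈ 0.887500
step 5 [5y] swap r/1=1169/45700: DF=(1 − 1169/45700·(0.965100+0.927000+0.907300+0.887500))/(1+1169/45700) = 8831/10000 ≈ 0.883100
step 6 [6y] bond c/1=9/100: DF=(84757/62500 − 9/100·(0.965100+0.927000+0.907300+0.887500+0.883100))/(1+9/100) = 2167/2500 ≈ 0.866800
step 7 [7y] bond c/1=11/400: DF=(1016311/1000000 − 11/400·(0.965100+0.927000+0.907300+0.887500+0.883100+0.866800))/(1+11/400) = 2109/2500 ≈ 0.843600
step 8 [8y] zero: DF = P = 8347/10000 ≈ 0.834700

1 1 9651/10000
2 2 927/1000
3 3 9073/10000
4 4 71/80
5 5 8831/10000
6 6 2167/2500
7 7 2109/2500
8 8 8347/10000
DF(5y) = 8831/10000 ≈ 0.883100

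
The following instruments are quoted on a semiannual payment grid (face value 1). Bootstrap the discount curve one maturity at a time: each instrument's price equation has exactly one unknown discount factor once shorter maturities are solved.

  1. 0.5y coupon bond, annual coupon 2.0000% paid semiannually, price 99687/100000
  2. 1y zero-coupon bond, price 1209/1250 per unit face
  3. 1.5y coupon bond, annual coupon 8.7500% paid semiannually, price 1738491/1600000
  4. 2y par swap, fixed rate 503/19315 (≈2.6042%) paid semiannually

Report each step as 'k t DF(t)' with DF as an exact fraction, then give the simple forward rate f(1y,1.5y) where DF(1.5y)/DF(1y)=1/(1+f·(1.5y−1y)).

1 1/2 987/1000
2 1 1209/1250
3 3/2 9591/10000
4 2 9497/10000
f(1y,1.5y) = ((1209/1250)/(9591/10000) − 1)/(1/2) = 54/3197 ≈ 1.6891%

step 1 [0.5y] bond c/2=1/100: DF=(99687/100000 − 1/100·(0))/(1+1/100) = 987/1000 ≈ 0.987000
step 2 [1y] zero: DF = P = 1209/1250 ≈ 0.967200
step 3 [1.5y] bond c/2=7/160: DF=(1738491/1600000 − 7/160·(0.987000+0.967200))/(1+7/160) = 9591/10000 ≈ 0.959100
step 4 [2y] swap r/2=503/38630: DF=(1 − 503/38630·(0.987000+0.967200+0.959100))/(1+503/38630) = 9497/10000 ≈ 0.949700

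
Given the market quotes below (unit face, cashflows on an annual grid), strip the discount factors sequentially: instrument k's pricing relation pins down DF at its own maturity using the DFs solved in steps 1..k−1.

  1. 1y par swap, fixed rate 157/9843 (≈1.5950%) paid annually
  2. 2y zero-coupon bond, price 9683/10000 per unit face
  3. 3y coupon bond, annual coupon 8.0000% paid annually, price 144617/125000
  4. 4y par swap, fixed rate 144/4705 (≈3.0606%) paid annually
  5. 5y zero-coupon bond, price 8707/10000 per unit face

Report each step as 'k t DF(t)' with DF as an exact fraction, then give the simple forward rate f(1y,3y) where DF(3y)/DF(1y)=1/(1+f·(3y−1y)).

step 1 [1y] swap r/1=157/9843: DF=(1 − 157/9843·(0))/(1+157/9843) = 9843/10000 ≈ 0.984300
step 2 [2y] zero: DF = P = 9683/10000 ≈ 0.968300
step 3 [3y] bond c/1=2/25: DF=(144617/125000 − 2/25·(0.984300+0.968300))/(1+2/25) = 4633/5000 ≈ 0.926600
step 4 [4y] swap r/1=144/4705: DF=(1 − 144/4705·(0.984300+0.968300+0.926600))/(1+144/4705) = 553/625 ≈ 0.884800
step 5 [5y] zero: DF = P = 8707/10000 ≈ 0.870700

1 1 9843/10000
2 2 9683/10000
3 3 4633/5000
4 4 553/625
5 5 8707/10000
f(1y,3y) = ((9843/10000)/(4633/5000) − 1)/(2) = 577/18532 ≈ 3.1135%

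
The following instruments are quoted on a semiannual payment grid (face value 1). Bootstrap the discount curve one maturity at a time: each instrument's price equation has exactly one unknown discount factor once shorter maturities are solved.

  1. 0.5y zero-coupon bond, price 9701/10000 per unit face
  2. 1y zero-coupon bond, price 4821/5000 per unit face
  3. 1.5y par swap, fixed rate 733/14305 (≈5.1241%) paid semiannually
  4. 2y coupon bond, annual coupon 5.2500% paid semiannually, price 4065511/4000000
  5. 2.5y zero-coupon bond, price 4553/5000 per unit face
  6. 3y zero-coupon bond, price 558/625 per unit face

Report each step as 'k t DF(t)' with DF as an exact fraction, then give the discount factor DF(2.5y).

step 1 [0.5y] zero: DF = P = 9701/10000 ≈ 0.970100
step 2 [1y] zero: DF = P = 4821/5000 ≈ 0.964200
step 3 [1.5y] swap r/2=733/28610: DF=(1 − 733/28610·(0.970100+0.964200))/(1+733/28610) = 9267/10000 ≈ 0.926700
step 4 [2y] bond c/2=21/800: DF=(4065511/4000000 − 21/800·(0.970100+0.964200+0.926700))/(1+21/800) = 2293/2500 ≈ 0.917200
step 5 [2.5y] zero: DF = P = 4553/5000 ≈ 0.910600
step 6 [3y] zero: DF = P = 558/625 ≈ 0.892800

1 1/2 9701/10000
2 1 4821/5000
3 3/2 9267/10000
4 2 2293/2500
5 5/2 4553/5000
6 3 558/625
DF(2.5y) = 4553/5000 ≈ 0.910600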